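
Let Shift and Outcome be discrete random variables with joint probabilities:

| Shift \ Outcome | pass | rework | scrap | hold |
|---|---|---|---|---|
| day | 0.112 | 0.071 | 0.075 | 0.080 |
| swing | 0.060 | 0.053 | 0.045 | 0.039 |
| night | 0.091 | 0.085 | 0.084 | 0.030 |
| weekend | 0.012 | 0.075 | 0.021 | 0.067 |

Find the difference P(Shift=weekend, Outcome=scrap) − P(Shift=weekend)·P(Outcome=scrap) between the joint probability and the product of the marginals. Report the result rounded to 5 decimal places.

P(Shift=weekend) = 0.012 + 0.075 + 0.021 + 0.067 = 0.175.
P(Outcome=scrap) = 0.075 + 0.045 + 0.084 + 0.021 = 0.225.
P(Shift=weekend, Outcome=scrap) − P(Shift=weekend)P(Outcome=scrap) = 0.021 − 0.175×0.225 = -0.01838.

-0.01838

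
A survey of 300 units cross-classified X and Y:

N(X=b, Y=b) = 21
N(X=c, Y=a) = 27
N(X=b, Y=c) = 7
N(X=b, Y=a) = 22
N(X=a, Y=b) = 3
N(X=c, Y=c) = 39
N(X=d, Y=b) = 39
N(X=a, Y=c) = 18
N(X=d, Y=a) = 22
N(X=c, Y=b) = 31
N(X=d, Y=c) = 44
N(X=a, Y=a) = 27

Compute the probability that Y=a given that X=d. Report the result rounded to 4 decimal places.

Total with X=d: 22 + 39 + 44 = 105.
P(Y=a | X=d) = 22/105 = 0.2095.

0.2095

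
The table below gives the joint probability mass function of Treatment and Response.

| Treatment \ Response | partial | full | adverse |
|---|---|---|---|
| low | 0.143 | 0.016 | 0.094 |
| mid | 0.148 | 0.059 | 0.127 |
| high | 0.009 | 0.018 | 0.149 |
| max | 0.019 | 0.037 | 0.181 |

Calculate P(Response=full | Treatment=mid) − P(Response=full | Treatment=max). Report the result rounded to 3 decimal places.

P(Treatment=mid) = 0.148 + 0.059 + 0.127 = 0.334; P(Response=full | Treatment=mid) = 0.059/0.334 = 0.1766.
P(Treatment=max) = 0.019 + 0.037 + 0.181 = 0.237; P(Response=full | Treatment=max) = 0.037/0.237 = 0.1561.
Difference = 0.021.

0.021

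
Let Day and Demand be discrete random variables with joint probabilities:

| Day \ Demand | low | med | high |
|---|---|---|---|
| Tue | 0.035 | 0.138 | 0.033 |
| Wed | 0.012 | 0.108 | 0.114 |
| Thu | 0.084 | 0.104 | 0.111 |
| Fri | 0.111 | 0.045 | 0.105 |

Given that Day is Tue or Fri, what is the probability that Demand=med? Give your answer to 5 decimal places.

0.39186

P(Day=Tue) = 0.035 + 0.138 + 0.033 = 0.206.
P(Day=Fri) = 0.111 + 0.045 + 0.105 = 0.261.
P(Day ∈ {Tue, Fri}) = 0.206 + 0.261 = 0.467; P(Demand=med, Day ∈ {Tue, Fri}) = 0.138 + 0.045 = 0.183.
P(Demand=med | Day ∈ {Tue, Fri}) = 0.183/0.467 = 0.39186.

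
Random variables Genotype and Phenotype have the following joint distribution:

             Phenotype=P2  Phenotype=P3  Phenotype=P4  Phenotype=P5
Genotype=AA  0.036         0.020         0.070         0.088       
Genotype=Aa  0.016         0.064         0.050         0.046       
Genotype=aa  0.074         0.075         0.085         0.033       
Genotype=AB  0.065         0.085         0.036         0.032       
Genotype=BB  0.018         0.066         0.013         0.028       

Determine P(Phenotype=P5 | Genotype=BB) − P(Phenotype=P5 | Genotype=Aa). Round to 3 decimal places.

-0.037

P(Genotype=BB) = 0.018 + 0.066 + 0.013 + 0.028 = 0.125; P(Phenotype=P5 | Genotype=BB) = 0.028/0.125 = 0.2240.
P(Genotype=Aa) = 0.016 + 0.064 + 0.050 + 0.046 = 0.176; P(Phenotype=P5 | Genotype=Aa) = 0.046/0.176 = 0.2614.
Difference = -0.037.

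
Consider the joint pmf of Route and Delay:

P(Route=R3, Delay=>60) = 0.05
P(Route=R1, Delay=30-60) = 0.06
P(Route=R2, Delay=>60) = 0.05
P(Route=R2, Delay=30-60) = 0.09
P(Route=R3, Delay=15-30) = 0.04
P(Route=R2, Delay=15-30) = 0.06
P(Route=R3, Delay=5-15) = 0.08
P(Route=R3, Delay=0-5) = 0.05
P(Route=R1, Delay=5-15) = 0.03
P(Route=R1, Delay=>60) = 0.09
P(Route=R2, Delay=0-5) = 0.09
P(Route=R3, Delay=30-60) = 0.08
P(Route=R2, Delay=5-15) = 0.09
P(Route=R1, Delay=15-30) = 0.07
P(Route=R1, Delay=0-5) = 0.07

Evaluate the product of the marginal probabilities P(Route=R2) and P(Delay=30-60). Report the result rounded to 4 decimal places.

P(Route=R2) = 0.09 + 0.09 + 0.06 + 0.09 + 0.05 = 0.38.
P(Delay=30-60) = 0.06 + 0.09 + 0.08 = 0.23.
Product: 0.38 × 0.23 = 0.0874.

0.0874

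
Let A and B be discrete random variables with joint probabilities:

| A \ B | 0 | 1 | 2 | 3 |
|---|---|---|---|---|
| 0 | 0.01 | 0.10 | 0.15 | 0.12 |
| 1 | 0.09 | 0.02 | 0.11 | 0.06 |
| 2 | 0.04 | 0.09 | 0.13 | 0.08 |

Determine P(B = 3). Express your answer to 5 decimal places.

P(B=3) = 0.12 + 0.06 + 0.08 = 0.26.

0.26000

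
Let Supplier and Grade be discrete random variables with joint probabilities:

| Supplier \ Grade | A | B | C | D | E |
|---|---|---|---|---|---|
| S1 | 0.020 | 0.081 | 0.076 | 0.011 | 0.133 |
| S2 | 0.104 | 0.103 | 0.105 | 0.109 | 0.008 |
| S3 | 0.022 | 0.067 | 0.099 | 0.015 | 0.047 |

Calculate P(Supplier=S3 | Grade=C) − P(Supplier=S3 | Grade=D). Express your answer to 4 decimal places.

0.2425

P(Grade=C) = 0.076 + 0.105 + 0.099 = 0.280; P(Supplier=S3 | Grade=C) = 0.099/0.280 = 0.35357.
P(Grade=D) = 0.011 + 0.109 + 0.015 = 0.135; P(Supplier=S3 | Grade=D) = 0.015/0.135 = 0.11111.
Difference = 0.2425.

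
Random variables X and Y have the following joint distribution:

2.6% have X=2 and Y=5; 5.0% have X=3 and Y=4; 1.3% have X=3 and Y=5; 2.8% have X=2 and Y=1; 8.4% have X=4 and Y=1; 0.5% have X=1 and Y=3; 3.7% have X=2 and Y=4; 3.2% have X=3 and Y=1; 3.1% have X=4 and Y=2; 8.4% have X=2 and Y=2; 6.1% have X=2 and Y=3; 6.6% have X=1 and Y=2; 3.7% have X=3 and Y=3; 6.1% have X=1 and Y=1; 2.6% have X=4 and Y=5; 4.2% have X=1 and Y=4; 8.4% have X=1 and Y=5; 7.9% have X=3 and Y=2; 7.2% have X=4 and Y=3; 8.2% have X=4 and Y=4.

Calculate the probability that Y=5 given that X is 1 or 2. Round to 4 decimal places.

0.2227

P(X=1) = 0.061 + 0.066 + 0.005 + 0.042 + 0.084 = 0.258.
P(X=2) = 0.028 + 0.084 + 0.061 + 0.037 + 0.026 = 0.236.
P(X ∈ {1, 2}) = 0.258 + 0.236 = 0.494; P(Y=5, X ∈ {1, 2}) = 0.084 + 0.026 = 0.110.
P(Y=5 | X ∈ {1, 2}) = 0.110/0.494 = 0.2227.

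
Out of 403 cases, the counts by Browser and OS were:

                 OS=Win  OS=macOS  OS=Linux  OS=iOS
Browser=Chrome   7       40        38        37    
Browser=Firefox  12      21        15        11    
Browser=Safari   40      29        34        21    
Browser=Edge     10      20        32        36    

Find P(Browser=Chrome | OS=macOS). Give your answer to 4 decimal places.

0.3636

Total with OS=macOS: 40 + 21 + 29 + 20 = 110.
P(Browser=Chrome | OS=macOS) = 40/110 = 0.3636.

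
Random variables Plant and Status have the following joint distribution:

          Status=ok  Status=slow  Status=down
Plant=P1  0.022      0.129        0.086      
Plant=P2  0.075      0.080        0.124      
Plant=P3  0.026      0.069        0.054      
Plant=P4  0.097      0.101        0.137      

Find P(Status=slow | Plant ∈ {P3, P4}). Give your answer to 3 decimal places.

P(Plant=P3) = 0.026 + 0.069 + 0.054 = 0.149.
P(Plant=P4) = 0.097 + 0.101 + 0.137 = 0.335.
P(Plant ∈ {P3, P4}) = 0.149 + 0.335 = 0.484; P(Status=slow, Plant ∈ {P3, P4}) = 0.069 + 0.101 = 0.170.
P(Status=slow | Plant ∈ {P3, P4}) = 0.170/0.484 = 0.351.

0.351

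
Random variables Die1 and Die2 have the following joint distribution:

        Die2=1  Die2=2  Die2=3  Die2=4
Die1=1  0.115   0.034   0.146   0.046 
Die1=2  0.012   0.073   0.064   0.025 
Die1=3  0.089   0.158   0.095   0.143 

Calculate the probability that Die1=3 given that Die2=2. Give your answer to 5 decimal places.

P(Die2=2) = 0.034 + 0.073 + 0.158 = 0.265.
P(Die1=3 | Die2=2) = 0.158/0.265 = 0.59623.

0.59623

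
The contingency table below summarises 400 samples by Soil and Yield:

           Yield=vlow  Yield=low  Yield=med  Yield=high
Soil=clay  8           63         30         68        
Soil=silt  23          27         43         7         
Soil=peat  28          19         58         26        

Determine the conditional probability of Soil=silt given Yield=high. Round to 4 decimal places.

0.0693

Total with Yield=high: 68 + 7 + 26 = 101.
P(Soil=silt | Yield=high) = 7/101 = 0.0693.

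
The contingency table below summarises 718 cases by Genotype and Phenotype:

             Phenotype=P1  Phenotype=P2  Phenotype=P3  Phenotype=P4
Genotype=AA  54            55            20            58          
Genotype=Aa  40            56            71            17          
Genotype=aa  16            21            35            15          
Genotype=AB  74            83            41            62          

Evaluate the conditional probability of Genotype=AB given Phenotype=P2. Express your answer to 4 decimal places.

Total with Phenotype=P2: 55 + 56 + 21 + 83 = 215.
P(Genotype=AB | Phenotype=P2) = 83/215 = 0.3860.

0.3860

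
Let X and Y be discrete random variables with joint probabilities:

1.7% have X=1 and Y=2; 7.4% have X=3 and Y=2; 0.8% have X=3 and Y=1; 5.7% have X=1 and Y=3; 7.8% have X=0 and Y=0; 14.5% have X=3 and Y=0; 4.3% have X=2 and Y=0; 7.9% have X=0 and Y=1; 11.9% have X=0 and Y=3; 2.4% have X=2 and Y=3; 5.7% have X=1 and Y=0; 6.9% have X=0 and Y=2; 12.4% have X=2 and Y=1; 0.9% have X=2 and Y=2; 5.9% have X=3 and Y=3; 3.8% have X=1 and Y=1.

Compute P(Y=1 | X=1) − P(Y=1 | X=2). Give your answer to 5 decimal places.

-0.39515

P(X=1) = 0.057 + 0.038 + 0.017 + 0.057 = 0.169; P(Y=1 | X=1) = 0.038/0.169 = 0.224852.
P(X=2) = 0.043 + 0.124 + 0.009 + 0.024 = 0.200; P(Y=1 | X=2) = 0.124/0.200 = 0.620000.
Difference = -0.39515.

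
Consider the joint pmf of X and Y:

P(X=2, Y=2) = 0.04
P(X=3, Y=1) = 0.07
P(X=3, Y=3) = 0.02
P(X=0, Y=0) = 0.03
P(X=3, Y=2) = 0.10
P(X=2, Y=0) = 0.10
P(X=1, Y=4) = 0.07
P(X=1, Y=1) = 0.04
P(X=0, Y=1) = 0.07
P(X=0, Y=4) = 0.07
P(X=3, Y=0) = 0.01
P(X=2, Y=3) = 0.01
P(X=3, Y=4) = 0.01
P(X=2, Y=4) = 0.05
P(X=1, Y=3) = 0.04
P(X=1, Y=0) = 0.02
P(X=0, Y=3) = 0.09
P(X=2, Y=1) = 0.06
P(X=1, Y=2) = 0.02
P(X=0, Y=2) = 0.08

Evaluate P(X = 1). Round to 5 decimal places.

P(X=1) = 0.02 + 0.04 + 0.02 + 0.04 + 0.07 = 0.19.

0.19000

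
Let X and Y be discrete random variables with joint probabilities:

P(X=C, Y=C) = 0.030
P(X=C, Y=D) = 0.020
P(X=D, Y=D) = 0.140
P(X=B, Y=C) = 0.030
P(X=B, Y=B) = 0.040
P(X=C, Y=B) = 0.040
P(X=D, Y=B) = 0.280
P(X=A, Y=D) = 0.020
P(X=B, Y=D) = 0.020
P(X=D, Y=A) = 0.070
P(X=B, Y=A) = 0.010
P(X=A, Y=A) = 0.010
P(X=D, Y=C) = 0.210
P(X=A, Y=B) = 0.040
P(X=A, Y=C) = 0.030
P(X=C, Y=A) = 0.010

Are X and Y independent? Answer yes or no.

yes

Every cell satisfies P(X,Y) = P(X)·P(Y). For instance P(X=A) = 0.100, P(Y=D) = 0.200, and 0.100×0.200 = 0.020 matches the joint entry. So X and Y are independent.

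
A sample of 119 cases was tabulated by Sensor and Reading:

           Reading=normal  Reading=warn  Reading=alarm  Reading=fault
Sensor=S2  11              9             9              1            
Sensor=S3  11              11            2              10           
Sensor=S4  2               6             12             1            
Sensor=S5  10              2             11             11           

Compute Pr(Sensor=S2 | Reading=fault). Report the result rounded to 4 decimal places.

Total with Reading=fault: 1 + 10 + 1 + 11 = 23.
P(Sensor=S2 | Reading=fault) = 1/23 = 0.0435.

0.0435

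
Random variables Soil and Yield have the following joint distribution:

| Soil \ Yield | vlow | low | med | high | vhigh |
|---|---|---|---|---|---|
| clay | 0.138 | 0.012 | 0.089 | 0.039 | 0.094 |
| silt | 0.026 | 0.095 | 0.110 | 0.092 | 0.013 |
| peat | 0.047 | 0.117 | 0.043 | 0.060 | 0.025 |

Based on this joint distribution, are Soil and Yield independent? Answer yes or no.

no

P(Soil=clay) = 0.372 and P(Yield=low) = 0.224, so their product is 0.08333, but P(Soil=clay, Yield=low) = 0.012. Since these differ, Soil and Yield are not independent.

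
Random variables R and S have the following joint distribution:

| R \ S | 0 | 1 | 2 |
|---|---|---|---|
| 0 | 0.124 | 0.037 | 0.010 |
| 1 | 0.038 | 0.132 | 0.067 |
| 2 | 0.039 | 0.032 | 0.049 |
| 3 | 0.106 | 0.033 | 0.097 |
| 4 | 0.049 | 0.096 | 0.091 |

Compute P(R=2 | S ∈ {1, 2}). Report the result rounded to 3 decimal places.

P(S=1) = 0.037 + 0.132 + 0.032 + 0.033 + 0.096 = 0.330.
P(S=2) = 0.010 + 0.067 + 0.049 + 0.097 + 0.091 = 0.314.
P(S ∈ {1, 2}) = 0.330 + 0.314 = 0.644; P(R=2, S ∈ {1, 2}) = 0.032 + 0.049 = 0.081.
P(R=2 | S ∈ {1, 2}) = 0.081/0.644 = 0.126.

0.126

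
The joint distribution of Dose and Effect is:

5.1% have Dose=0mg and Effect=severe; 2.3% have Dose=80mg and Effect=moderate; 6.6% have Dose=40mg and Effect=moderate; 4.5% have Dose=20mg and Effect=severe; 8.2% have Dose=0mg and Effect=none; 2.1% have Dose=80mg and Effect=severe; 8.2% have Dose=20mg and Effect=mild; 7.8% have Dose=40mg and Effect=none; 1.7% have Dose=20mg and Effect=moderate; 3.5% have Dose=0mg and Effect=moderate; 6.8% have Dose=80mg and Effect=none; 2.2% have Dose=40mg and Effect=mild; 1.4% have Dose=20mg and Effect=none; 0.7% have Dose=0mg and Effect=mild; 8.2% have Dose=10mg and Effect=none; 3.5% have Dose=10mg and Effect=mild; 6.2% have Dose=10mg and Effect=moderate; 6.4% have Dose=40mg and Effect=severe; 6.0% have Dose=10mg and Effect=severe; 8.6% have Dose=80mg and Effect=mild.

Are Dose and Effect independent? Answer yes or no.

P(Dose=20mg) = 0.158 and P(Effect=mild) = 0.232, so their product is 0.03666, but P(Dose=20mg, Effect=mild) = 0.082. Since these differ, Dose and Effect are not independent.

no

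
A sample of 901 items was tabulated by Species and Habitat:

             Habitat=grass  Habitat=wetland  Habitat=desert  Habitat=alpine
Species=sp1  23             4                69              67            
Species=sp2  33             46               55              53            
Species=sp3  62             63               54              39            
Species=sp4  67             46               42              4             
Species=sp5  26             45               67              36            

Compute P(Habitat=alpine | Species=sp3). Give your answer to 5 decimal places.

0.17890

Total with Species=sp3: 62 + 63 + 54 + 39 = 218.
P(Habitat=alpine | Species=sp3) = 39/218 = 0.17890.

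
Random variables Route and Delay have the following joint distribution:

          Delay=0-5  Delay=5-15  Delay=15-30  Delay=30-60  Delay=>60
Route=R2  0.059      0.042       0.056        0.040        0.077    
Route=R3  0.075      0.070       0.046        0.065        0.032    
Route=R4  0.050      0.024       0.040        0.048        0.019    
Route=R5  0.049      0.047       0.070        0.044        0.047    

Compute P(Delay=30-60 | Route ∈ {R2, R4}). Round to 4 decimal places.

0.1934

P(Route=R2) = 0.059 + 0.042 + 0.056 + 0.040 + 0.077 = 0.274.
P(Route=R4) = 0.050 + 0.024 + 0.040 + 0.048 + 0.019 = 0.181.
P(Route ∈ {R2, R4}) = 0.274 + 0.181 = 0.455; P(Delay=30-60, Route ∈ {R2, R4}) = 0.040 + 0.048 = 0.088.
P(Delay=30-60 | Route ∈ {R2, R4}) = 0.088/0.455 = 0.1934.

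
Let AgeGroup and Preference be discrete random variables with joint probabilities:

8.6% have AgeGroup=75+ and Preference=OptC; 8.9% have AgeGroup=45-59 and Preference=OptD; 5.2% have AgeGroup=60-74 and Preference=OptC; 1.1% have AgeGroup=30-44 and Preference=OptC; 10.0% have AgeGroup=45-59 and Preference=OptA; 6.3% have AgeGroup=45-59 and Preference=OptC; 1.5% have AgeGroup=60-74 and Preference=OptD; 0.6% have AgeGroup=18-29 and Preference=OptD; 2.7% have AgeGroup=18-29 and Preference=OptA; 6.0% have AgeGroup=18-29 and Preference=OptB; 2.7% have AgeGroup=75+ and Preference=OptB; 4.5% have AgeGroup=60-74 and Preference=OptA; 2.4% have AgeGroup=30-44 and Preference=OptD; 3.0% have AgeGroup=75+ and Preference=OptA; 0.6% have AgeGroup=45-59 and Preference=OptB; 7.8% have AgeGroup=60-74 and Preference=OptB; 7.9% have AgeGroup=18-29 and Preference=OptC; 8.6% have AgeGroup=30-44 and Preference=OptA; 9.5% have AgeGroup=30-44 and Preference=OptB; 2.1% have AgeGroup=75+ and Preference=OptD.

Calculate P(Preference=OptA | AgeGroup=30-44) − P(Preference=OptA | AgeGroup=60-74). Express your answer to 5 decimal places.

0.16131

P(AgeGroup=30-44) = 0.086 + 0.095 + 0.011 + 0.024 = 0.216; P(Preference=OptA | AgeGroup=30-44) = 0.086/0.216 = 0.398148.
P(AgeGroup=60-74) = 0.045 + 0.078 + 0.052 + 0.015 = 0.190; P(Preference=OptA | AgeGroup=60-74) = 0.045/0.190 = 0.236842.
Difference = 0.16131.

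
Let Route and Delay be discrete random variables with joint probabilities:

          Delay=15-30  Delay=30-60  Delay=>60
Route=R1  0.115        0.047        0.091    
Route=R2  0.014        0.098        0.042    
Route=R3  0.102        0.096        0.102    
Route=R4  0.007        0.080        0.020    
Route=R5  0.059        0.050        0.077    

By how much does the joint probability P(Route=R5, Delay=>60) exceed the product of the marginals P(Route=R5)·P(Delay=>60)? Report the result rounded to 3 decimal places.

0.015

P(Route=R5) = 0.059 + 0.050 + 0.077 = 0.186.
P(Delay=>60) = 0.091 + 0.042 + 0.102 + 0.020 + 0.077 = 0.332.
P(Route=R5, Delay=>60) − P(Route=R5)P(Delay=>60) = 0.077 − 0.186×0.332 = 0.015.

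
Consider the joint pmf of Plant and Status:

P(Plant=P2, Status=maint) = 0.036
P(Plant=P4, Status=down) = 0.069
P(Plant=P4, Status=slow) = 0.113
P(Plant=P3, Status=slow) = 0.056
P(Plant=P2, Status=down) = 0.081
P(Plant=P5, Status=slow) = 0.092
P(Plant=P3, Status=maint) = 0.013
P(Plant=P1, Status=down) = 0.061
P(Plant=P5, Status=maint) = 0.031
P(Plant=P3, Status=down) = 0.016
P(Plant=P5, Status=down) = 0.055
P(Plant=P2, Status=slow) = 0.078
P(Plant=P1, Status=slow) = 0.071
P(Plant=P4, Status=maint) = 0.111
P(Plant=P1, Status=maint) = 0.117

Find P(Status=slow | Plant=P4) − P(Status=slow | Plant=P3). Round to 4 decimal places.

-0.2732

P(Plant=P4) = 0.113 + 0.069 + 0.111 = 0.293; P(Status=slow | Plant=P4) = 0.113/0.293 = 0.38567.
P(Plant=P3) = 0.056 + 0.016 + 0.013 = 0.085; P(Status=slow | Plant=P3) = 0.056/0.085 = 0.65882.
Difference = -0.2732.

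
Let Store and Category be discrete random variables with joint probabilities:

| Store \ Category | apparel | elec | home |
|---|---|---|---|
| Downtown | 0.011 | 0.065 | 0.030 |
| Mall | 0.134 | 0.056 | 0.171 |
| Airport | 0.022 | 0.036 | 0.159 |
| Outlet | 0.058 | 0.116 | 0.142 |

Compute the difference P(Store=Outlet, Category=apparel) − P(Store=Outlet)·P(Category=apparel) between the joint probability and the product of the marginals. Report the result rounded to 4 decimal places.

-0.0131

P(Store=Outlet) = 0.058 + 0.116 + 0.142 = 0.316.
P(Category=apparel) = 0.011 + 0.134 + 0.022 + 0.058 = 0.225.
P(Store=Outlet, Category=apparel) − P(Store=Outlet)P(Category=apparel) = 0.058 − 0.316×0.225 = -0.0131.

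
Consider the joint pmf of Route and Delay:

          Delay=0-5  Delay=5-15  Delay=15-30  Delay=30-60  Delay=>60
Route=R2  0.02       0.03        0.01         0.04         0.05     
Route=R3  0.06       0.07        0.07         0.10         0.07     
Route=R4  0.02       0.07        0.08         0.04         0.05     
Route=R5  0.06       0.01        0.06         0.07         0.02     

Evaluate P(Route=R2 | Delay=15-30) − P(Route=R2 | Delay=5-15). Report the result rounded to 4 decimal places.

P(Delay=15-30) = 0.01 + 0.07 + 0.08 + 0.06 = 0.22; P(Route=R2 | Delay=15-30) = 0.01/0.22 = 0.04545.
P(Delay=5-15) = 0.03 + 0.07 + 0.07 + 0.01 = 0.18; P(Route=R2 | Delay=5-15) = 0.03/0.18 = 0.16667.
Difference = -0.1212.

-0.1212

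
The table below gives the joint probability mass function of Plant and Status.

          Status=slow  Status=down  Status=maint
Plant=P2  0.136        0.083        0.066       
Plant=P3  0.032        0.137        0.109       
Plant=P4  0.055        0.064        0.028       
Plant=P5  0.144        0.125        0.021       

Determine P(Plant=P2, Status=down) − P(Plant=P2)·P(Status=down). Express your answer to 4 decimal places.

P(Plant=P2) = 0.136 + 0.083 + 0.066 = 0.285.
P(Status=down) = 0.083 + 0.137 + 0.064 + 0.125 = 0.409.
P(Plant=P2, Status=down) − P(Plant=P2)P(Status=down) = 0.083 − 0.285×0.409 = -0.0336.

-0.0336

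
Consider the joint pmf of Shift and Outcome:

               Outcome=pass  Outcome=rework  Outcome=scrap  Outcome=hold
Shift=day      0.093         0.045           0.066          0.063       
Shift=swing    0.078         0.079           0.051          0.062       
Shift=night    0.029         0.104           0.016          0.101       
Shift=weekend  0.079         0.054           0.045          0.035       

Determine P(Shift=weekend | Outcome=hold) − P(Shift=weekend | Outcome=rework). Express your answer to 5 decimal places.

P(Outcome=hold) = 0.063 + 0.062 + 0.101 + 0.035 = 0.261; P(Shift=weekend | Outcome=hold) = 0.035/0.261 = 0.134100.
P(Outcome=rework) = 0.045 + 0.079 + 0.104 + 0.054 = 0.282; P(Shift=weekend | Outcome=rework) = 0.054/0.282 = 0.191489.
Difference = -0.05739.

-0.05739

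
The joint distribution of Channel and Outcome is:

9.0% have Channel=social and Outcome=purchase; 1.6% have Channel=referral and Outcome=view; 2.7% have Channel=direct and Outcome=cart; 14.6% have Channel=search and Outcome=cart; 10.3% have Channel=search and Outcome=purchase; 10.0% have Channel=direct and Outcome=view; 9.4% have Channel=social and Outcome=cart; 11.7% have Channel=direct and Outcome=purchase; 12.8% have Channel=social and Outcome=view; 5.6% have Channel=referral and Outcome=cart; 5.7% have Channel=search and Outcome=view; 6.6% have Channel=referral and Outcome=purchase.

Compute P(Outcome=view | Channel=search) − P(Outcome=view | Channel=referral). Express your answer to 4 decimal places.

0.0703

P(Channel=search) = 0.057 + 0.146 + 0.103 = 0.306; P(Outcome=view | Channel=search) = 0.057/0.306 = 0.18627.
P(Channel=referral) = 0.016 + 0.056 + 0.066 = 0.138; P(Outcome=view | Channel=referral) = 0.016/0.138 = 0.11594.
Difference = 0.0703.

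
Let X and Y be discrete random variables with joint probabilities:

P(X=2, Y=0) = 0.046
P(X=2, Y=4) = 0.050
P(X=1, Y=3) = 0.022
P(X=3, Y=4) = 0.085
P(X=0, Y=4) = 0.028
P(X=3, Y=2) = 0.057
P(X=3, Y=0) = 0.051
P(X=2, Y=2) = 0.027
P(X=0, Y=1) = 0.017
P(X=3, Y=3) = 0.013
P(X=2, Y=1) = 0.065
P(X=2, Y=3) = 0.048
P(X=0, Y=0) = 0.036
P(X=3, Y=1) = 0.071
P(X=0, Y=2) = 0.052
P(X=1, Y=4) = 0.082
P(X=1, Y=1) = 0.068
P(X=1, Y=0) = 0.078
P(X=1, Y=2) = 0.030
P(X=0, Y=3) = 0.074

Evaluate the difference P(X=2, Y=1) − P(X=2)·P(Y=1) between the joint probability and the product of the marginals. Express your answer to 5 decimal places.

0.01284

P(X=2) = 0.046 + 0.065 + 0.027 + 0.048 + 0.050 = 0.236.
P(Y=1) = 0.017 + 0.068 + 0.065 + 0.071 = 0.221.
P(X=2, Y=1) − P(X=2)P(Y=1) = 0.065 − 0.236×0.221 = 0.01284.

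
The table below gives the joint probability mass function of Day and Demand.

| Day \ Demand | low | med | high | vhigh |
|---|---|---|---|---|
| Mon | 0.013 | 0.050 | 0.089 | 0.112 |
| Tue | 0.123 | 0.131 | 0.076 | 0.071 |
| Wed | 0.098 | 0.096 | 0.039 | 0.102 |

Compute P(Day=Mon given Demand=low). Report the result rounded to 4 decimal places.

0.0556

P(Demand=low) = 0.013 + 0.123 + 0.098 = 0.234.
P(Day=Mon | Demand=low) = 0.013/0.234 = 0.0556.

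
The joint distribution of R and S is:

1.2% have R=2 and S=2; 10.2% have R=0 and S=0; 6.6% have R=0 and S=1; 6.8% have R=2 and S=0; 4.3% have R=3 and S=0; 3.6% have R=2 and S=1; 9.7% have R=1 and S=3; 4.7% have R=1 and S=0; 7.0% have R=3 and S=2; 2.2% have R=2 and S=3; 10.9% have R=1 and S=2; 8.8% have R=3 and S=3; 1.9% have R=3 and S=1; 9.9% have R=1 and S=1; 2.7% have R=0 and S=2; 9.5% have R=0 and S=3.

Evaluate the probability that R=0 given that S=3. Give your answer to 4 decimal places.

0.3146

P(S=3) = 0.095 + 0.097 + 0.022 + 0.088 = 0.302.
P(R=0 | S=3) = 0.095/0.302 = 0.3146.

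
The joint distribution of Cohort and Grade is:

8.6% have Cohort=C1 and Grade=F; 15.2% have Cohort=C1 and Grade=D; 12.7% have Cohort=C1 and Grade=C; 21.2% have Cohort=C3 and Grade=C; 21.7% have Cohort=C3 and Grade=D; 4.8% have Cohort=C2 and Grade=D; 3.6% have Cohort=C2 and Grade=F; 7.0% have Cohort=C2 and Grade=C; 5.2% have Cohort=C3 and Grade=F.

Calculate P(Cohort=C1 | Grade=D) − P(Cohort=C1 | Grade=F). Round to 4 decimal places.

-0.1297

P(Grade=D) = 0.152 + 0.048 + 0.217 = 0.417; P(Cohort=C1 | Grade=D) = 0.152/0.417 = 0.36451.
P(Grade=F) = 0.086 + 0.036 + 0.052 = 0.174; P(Cohort=C1 | Grade=F) = 0.086/0.174 = 0.49425.
Difference = -0.1297.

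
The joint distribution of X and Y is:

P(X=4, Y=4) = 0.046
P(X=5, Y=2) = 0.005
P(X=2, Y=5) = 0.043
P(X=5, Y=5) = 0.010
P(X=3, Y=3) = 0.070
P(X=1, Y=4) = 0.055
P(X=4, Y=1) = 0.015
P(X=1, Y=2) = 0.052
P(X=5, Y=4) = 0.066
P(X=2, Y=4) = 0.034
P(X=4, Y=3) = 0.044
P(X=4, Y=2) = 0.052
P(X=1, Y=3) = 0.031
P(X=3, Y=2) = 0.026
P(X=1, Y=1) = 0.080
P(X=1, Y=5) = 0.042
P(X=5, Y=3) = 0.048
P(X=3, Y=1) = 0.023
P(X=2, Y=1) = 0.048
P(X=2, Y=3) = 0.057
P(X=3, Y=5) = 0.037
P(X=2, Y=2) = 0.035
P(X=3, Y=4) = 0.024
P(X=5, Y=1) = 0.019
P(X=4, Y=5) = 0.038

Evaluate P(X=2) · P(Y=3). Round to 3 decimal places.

P(X=2) = 0.048 + 0.035 + 0.057 + 0.034 + 0.043 = 0.217.
P(Y=3) = 0.031 + 0.057 + 0.070 + 0.044 + 0.048 = 0.250.
Product: 0.217 × 0.250 = 0.054.

0.054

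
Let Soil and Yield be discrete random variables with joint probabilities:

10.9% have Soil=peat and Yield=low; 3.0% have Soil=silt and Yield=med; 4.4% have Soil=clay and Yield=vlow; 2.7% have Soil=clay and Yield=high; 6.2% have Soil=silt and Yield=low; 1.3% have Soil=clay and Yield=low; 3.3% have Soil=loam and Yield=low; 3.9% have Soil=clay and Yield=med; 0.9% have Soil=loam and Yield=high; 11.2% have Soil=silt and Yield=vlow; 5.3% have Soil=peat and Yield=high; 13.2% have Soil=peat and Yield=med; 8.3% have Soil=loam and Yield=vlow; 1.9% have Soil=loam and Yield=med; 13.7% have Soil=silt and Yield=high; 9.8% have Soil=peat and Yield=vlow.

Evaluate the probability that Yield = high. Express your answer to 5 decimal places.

0.22600

P(Yield=high) = 0.009 + 0.027 + 0.137 + 0.053 = 0.226.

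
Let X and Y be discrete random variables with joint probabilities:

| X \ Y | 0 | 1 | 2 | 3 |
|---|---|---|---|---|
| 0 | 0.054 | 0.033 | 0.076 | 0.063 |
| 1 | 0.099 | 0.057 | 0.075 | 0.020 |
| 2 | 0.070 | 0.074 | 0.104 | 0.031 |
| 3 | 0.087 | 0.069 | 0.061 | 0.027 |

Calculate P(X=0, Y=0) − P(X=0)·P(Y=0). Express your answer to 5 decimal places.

-0.01606

P(X=0) = 0.054 + 0.033 + 0.076 + 0.063 = 0.226.
P(Y=0) = 0.054 + 0.099 + 0.070 + 0.087 = 0.310.
P(X=0, Y=0) − P(X=0)P(Y=0) = 0.054 − 0.226×0.310 = -0.01606.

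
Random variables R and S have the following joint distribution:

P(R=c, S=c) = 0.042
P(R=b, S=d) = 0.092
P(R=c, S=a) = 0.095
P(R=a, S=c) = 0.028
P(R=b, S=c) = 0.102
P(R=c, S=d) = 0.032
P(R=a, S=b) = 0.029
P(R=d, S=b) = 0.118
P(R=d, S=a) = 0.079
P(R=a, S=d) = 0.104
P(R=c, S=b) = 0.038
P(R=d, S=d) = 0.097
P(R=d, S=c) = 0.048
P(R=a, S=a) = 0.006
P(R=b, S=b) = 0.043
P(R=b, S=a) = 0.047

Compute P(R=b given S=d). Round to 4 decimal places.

P(S=d) = 0.104 + 0.092 + 0.032 + 0.097 = 0.325.
P(R=b | S=d) = 0.092/0.325 = 0.2831.

0.2831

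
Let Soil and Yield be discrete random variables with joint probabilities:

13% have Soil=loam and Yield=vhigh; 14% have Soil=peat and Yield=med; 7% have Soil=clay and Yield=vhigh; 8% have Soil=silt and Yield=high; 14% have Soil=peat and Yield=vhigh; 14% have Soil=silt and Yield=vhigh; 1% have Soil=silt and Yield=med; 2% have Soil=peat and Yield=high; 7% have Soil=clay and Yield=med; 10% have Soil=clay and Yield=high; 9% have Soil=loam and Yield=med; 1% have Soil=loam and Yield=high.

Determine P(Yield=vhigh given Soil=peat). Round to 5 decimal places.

P(Soil=peat) = 0.14 + 0.02 + 0.14 = 0.30.
P(Yield=vhigh | Soil=peat) = 0.14/0.30 = 0.46667.

0.46667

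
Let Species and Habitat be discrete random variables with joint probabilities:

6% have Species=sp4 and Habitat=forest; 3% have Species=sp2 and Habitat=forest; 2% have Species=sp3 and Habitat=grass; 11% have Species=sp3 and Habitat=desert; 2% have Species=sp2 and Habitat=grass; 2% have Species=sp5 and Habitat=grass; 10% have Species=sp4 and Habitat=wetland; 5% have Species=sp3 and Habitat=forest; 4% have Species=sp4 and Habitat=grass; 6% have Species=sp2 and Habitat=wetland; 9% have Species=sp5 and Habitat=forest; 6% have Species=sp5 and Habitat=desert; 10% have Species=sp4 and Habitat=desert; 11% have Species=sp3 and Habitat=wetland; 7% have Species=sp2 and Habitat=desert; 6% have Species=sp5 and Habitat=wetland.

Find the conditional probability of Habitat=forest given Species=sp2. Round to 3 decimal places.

P(Species=sp2) = 0.03 + 0.02 + 0.06 + 0.07 = 0.18.
P(Habitat=forest | Species=sp2) = 0.03/0.18 = 0.167.

0.167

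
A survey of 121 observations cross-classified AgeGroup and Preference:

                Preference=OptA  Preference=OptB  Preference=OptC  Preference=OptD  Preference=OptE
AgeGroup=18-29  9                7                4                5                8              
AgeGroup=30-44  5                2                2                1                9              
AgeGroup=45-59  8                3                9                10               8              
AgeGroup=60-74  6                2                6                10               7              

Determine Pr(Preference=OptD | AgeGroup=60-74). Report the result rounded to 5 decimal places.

Total with AgeGroup=60-74: 6 + 2 + 6 + 10 + 7 = 31.
P(Preference=OptD | AgeGroup=60-74) = 10/31 = 0.32258.

0.32258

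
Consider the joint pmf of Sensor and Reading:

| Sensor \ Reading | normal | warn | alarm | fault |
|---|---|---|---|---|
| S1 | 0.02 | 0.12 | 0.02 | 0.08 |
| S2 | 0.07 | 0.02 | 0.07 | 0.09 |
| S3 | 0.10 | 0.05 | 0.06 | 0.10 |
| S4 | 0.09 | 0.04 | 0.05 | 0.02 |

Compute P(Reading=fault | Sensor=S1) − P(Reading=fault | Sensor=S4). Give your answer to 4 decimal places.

P(Sensor=S1) = 0.02 + 0.12 + 0.02 + 0.08 = 0.24; P(Reading=fault | Sensor=S1) = 0.08/0.24 = 0.33333.
P(Sensor=S4) = 0.09 + 0.04 + 0.05 + 0.02 = 0.20; P(Reading=fault | Sensor=S4) = 0.02/0.20 = 0.10000.
Difference = 0.2333.

0.2333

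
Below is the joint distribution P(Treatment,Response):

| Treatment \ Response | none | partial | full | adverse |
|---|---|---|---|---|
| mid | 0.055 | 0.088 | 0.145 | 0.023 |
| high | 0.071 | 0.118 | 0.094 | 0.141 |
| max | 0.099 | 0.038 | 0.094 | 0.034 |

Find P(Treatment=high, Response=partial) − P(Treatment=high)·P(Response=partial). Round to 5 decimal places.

0.01454

P(Treatment=high) = 0.071 + 0.118 + 0.094 + 0.141 = 0.424.
P(Response=partial) = 0.088 + 0.118 + 0.038 = 0.244.
P(Treatment=high, Response=partial) − P(Treatment=high)P(Response=partial) = 0.118 − 0.424×0.244 = 0.01454.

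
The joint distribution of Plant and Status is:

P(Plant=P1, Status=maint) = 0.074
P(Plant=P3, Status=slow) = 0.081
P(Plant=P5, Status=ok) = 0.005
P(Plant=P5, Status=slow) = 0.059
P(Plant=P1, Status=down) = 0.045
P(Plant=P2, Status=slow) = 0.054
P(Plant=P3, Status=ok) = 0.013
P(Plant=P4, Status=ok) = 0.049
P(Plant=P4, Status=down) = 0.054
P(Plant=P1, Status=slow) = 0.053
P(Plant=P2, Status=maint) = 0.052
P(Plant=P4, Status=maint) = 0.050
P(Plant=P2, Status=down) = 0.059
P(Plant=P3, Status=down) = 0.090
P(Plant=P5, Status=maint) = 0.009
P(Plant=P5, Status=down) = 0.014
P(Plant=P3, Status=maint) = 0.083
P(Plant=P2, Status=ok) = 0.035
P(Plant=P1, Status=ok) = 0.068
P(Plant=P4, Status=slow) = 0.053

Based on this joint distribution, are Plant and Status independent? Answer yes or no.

no

P(Plant=P5) = 0.087 and P(Status=slow) = 0.300, so their product is 0.02610, but P(Plant=P5, Status=slow) = 0.059. Since these differ, Plant and Status are not independent.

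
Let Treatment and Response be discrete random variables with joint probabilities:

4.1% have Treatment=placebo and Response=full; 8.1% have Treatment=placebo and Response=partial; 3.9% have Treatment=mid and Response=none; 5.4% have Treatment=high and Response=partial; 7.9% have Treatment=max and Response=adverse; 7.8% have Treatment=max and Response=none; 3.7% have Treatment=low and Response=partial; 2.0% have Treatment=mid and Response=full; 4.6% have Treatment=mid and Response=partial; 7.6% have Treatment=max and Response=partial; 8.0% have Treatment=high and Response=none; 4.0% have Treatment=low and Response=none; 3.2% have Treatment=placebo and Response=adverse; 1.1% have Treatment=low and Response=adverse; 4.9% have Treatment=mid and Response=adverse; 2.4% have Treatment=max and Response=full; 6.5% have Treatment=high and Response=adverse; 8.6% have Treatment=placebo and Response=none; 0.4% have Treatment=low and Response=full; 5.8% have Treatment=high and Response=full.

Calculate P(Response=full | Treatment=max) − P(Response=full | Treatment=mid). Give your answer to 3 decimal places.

-0.036

P(Treatment=max) = 0.078 + 0.076 + 0.024 + 0.079 = 0.257; P(Response=full | Treatment=max) = 0.024/0.257 = 0.0934.
P(Treatment=mid) = 0.039 + 0.046 + 0.020 + 0.049 = 0.154; P(Response=full | Treatment=mid) = 0.020/0.154 = 0.1299.
Difference = -0.036.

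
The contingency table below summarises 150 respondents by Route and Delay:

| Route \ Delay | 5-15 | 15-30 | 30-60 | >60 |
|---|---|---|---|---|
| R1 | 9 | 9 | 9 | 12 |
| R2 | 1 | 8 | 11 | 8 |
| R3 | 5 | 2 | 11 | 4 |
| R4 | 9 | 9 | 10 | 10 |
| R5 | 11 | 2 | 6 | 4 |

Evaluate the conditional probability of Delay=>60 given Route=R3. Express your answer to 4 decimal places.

Total with Route=R3: 5 + 2 + 11 + 4 = 22.
P(Delay=>60 | Route=R3) = 4/22 = 0.1818.

0.1818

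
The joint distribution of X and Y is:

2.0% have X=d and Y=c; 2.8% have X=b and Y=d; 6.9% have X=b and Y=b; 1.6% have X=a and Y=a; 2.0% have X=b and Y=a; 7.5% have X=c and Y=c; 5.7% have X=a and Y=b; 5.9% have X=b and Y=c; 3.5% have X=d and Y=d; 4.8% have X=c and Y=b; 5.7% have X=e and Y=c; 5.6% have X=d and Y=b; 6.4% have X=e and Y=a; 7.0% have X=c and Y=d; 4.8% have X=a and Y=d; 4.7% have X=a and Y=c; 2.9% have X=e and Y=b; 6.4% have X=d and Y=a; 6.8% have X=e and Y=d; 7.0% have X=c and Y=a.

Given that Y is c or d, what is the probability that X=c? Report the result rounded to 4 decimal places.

0.2860

P(Y=c) = 0.047 + 0.059 + 0.075 + 0.020 + 0.057 = 0.258.
P(Y=d) = 0.048 + 0.028 + 0.070 + 0.035 + 0.068 = 0.249.
P(Y ∈ {c, d}) = 0.258 + 0.249 = 0.507; P(X=c, Y ∈ {c, d}) = 0.075 + 0.070 = 0.145.
P(X=c | Y ∈ {c, d}) = 0.145/0.507 = 0.2860.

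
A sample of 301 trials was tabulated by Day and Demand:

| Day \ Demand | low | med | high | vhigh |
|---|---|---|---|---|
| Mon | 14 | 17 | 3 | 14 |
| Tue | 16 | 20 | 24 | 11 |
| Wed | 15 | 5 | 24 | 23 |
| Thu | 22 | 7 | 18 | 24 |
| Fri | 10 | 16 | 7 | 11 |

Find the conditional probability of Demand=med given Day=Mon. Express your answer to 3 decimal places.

Total with Day=Mon: 14 + 17 + 3 + 14 = 48.
P(Demand=med | Day=Mon) = 17/48 = 0.354.

0.354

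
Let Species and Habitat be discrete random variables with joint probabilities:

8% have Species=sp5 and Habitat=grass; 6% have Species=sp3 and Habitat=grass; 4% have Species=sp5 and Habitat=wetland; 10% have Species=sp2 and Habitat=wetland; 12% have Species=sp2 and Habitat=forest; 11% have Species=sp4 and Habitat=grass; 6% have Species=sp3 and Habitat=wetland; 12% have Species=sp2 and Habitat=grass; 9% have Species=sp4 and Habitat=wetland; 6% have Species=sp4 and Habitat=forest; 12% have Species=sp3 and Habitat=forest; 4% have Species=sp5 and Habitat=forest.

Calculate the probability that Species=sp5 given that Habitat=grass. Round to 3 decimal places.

0.216

P(Habitat=grass) = 0.12 + 0.06 + 0.11 + 0.08 = 0.37.
P(Species=sp5 | Habitat=grass) = 0.08/0.37 = 0.216.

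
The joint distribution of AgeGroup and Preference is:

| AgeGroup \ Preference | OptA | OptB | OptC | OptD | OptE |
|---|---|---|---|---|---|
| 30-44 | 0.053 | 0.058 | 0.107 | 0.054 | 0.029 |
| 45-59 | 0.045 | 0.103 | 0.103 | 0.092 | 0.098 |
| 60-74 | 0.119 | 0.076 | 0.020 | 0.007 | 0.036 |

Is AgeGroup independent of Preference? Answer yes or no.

P(AgeGroup=60-74) = 0.258 and P(Preference=OptA) = 0.217, so their product is 0.05599, but P(AgeGroup=60-74, Preference=OptA) = 0.119. Since these differ, AgeGroup and Preference are not independent.

no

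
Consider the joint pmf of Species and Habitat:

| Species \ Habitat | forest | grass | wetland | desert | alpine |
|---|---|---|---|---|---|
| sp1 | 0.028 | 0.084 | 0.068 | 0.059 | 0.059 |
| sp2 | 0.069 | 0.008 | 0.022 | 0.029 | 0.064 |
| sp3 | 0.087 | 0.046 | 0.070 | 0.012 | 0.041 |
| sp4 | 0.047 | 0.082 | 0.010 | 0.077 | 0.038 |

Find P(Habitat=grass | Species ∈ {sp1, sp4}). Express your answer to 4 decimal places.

0.3007

P(Species=sp1) = 0.028 + 0.084 + 0.068 + 0.059 + 0.059 = 0.298.
P(Species=sp4) = 0.047 + 0.082 + 0.010 + 0.077 + 0.038 = 0.254.
P(Species ∈ {sp1, sp4}) = 0.298 + 0.254 = 0.552; P(Habitat=grass, Species ∈ {sp1, sp4}) = 0.084 + 0.082 = 0.166.
P(Habitat=grass | Species ∈ {sp1, sp4}) = 0.166/0.552 = 0.3007.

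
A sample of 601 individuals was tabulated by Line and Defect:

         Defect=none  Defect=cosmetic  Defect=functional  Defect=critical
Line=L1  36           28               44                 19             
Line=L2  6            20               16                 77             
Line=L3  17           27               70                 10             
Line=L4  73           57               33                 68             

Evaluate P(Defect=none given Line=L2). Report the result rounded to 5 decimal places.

0.05042

Total with Line=L2: 6 + 20 + 16 + 77 = 119.
P(Defect=none | Line=L2) = 6/119 = 0.05042.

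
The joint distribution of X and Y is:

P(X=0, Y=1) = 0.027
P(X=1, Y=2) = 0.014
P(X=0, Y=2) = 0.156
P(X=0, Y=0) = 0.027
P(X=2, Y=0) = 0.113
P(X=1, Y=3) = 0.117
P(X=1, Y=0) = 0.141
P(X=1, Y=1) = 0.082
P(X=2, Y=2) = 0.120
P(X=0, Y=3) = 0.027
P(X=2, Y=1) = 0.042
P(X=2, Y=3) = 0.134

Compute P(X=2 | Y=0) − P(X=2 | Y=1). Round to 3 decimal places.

0.124

P(Y=0) = 0.027 + 0.141 + 0.113 = 0.281; P(X=2 | Y=0) = 0.113/0.281 = 0.4021.
P(Y=1) = 0.027 + 0.082 + 0.042 = 0.151; P(X=2 | Y=1) = 0.042/0.151 = 0.2781.
Difference = 0.124.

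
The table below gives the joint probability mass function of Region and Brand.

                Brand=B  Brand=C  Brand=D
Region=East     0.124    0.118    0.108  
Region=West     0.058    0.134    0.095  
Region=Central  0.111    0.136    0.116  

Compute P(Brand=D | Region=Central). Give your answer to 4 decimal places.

P(Region=Central) = 0.111 + 0.136 + 0.116 = 0.363.
P(Brand=D | Region=Central) = 0.116/0.363 = 0.3196.

0.3196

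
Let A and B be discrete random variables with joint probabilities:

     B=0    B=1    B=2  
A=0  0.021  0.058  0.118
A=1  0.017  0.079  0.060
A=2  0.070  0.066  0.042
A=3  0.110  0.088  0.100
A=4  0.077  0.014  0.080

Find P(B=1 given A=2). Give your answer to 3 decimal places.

P(A=2) = 0.070 + 0.066 + 0.042 = 0.178.
P(B=1 | A=2) = 0.066/0.178 = 0.371.

0.371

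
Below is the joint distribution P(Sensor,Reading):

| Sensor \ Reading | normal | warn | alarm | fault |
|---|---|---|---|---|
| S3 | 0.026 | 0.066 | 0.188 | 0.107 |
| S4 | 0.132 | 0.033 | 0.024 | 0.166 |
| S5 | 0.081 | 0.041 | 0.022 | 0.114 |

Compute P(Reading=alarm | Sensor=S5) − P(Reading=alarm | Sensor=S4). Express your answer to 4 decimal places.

0.0177

P(Sensor=S5) = 0.081 + 0.041 + 0.022 + 0.114 = 0.258; P(Reading=alarm | Sensor=S5) = 0.022/0.258 = 0.08527.
P(Sensor=S4) = 0.132 + 0.033 + 0.024 + 0.166 = 0.355; P(Reading=alarm | Sensor=S4) = 0.024/0.355 = 0.06761.
Difference = 0.0177.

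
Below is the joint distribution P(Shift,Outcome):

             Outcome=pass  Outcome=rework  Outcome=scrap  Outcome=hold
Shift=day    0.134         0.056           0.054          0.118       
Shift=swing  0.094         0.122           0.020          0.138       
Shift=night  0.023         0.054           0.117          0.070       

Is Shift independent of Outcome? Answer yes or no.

no

P(Shift=night) = 0.264 and P(Outcome=scrap) = 0.191, so their product is 0.05042, but P(Shift=night, Outcome=scrap) = 0.117. Since these differ, Shift and Outcome are not independent.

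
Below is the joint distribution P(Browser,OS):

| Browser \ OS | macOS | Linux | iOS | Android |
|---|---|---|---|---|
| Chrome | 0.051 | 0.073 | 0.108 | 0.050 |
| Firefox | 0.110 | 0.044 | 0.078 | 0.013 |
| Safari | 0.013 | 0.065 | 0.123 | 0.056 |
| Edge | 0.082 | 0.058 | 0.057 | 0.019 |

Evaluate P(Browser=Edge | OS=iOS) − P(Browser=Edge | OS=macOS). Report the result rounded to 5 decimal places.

P(OS=iOS) = 0.108 + 0.078 + 0.123 + 0.057 = 0.366; P(Browser=Edge | OS=iOS) = 0.057/0.366 = 0.155738.
P(OS=macOS) = 0.051 + 0.110 + 0.013 + 0.082 = 0.256; P(Browser=Edge | OS=macOS) = 0.082/0.256 = 0.320313.
Difference = -0.16457.

-0.16457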